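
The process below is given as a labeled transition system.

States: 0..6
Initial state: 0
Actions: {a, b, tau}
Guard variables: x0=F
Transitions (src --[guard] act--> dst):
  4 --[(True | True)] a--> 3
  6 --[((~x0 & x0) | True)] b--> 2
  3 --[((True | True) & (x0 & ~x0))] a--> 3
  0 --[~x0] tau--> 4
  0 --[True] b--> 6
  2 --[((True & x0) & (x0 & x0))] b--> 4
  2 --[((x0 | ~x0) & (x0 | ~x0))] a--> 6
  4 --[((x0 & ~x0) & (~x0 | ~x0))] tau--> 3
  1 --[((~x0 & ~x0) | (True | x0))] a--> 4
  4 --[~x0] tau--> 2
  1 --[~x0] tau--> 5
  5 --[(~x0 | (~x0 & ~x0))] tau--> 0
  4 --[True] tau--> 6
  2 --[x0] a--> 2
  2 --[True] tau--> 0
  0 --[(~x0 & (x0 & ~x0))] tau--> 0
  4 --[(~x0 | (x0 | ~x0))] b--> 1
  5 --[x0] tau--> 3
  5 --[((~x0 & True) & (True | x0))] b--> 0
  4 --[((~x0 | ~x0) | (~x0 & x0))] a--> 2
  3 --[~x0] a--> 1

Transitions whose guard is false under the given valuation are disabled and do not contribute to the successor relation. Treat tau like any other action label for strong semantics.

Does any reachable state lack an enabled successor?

Answer: DEADLOCK-FREE

Analysis:
R = {0,1,2,3,4,5,6}
  0: b→6  tau→4  [2 out]
  1: a→4  tau→5  [2 out]
  2: a→6  tau→0  [2 out]
  3: a→1  [1 out]
  4: a→2  a→3  b→1  tau→2  tau→6  [5 out]
  5: b→0  tau→0  [2 out]
  6: b→2  [1 out]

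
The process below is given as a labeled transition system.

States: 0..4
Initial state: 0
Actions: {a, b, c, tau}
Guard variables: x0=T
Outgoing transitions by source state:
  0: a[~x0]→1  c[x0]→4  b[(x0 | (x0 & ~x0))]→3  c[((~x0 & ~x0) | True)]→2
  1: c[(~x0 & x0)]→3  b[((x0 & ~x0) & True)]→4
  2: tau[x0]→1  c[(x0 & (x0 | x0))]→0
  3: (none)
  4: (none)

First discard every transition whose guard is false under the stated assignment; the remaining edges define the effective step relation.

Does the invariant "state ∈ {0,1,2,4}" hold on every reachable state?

Answer: INVARIANT VIOLATED at state 3

Trace:
Allowed set {0,1,2,4}
Reach set: {0,1,2,3,4}
  0: ok
  1: ok
  2: ok
  3: VIOLATES
  4: ok
witness against invariant: b → 3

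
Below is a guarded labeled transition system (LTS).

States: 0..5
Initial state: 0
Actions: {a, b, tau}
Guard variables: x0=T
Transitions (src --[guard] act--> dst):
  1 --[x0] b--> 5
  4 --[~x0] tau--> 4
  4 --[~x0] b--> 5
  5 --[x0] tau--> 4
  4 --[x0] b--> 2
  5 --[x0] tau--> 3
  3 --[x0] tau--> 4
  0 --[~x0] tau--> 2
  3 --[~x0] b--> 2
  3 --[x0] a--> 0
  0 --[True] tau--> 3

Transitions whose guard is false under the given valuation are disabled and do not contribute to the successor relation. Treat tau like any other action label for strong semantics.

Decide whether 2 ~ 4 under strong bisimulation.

Answer: NOT BISIMILAR

Working:
Compute ~ classes (split until stable):
  π0 = {{0,1,2,3,4,5}}
  π1 = {{0,5},{1,4},{2},{3}}
  π2 = {{0},{1},{2},{3},{4},{5}}
6 equivalence class(es) (converged in 3)
2∈{2}, 4∈{4}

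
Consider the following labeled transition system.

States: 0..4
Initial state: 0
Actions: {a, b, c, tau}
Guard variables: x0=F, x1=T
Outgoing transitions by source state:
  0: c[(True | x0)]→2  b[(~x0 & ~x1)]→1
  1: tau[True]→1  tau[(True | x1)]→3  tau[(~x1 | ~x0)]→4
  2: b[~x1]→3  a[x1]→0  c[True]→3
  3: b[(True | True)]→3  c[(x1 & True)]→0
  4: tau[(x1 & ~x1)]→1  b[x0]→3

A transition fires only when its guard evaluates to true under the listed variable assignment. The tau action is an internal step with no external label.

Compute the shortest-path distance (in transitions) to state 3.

BFS to 3:
  depth 0: {0}
  depth 1: {2}
  depth 2: {3}
depth(3)=2, e.g. c·c

Answer: 2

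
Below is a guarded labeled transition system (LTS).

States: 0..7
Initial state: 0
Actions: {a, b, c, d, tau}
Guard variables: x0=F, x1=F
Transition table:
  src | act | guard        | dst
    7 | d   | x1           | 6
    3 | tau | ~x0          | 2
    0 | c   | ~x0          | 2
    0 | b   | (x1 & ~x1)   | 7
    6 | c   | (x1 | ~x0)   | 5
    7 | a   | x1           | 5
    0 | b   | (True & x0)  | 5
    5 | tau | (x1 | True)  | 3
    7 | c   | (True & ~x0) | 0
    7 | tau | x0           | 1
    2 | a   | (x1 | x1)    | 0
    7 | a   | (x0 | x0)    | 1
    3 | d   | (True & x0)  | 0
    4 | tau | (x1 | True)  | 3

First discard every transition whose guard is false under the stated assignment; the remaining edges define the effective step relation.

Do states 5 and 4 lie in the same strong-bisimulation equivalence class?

Answer: BISIMILAR

Working:
Bisimulation quotient by refinement:
  round 0: {{0,1,2,3,4,5,6,7}}
  round 1: {{0,6,7},{1,2},{3,4,5}}
  round 2: {{0},{1,2},{3},{4,5},{6},{7}}
6 equivalence class(es) (converged in 3)
[5]={4,5}  [4]={4,5}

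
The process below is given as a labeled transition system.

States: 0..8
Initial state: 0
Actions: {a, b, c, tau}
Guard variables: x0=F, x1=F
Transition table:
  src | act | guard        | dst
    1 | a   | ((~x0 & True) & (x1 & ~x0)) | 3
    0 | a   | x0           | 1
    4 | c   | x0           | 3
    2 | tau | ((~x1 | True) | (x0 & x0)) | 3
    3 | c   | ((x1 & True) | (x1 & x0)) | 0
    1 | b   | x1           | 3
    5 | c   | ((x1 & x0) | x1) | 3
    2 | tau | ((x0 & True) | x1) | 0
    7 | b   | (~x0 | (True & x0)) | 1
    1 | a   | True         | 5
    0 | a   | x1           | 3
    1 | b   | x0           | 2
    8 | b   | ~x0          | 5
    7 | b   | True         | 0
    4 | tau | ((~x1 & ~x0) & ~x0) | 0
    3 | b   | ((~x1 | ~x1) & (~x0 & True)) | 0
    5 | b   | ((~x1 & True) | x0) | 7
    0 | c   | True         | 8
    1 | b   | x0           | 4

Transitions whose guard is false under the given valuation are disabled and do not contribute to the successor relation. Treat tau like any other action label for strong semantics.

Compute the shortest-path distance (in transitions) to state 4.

Answer: UNREACHABLE

Working:
Layered search for 4:
  depth 0: {0}
  depth 1: {8}
  depth 2: {5}
  depth 3: {7}
  depth 4: {1}
4 never appears.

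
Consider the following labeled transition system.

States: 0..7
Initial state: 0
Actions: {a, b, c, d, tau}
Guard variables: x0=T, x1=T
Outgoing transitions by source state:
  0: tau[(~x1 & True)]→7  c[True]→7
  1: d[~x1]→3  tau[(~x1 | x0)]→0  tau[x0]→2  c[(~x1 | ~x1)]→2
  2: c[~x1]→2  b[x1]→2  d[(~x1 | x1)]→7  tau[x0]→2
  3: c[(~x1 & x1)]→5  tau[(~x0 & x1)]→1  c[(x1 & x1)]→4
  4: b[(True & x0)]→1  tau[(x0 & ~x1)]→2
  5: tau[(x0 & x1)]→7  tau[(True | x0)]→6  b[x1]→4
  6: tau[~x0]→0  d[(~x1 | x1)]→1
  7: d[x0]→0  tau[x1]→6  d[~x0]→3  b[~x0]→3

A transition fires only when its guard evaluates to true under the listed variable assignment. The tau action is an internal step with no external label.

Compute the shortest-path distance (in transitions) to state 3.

Answer: UNREACHABLE

Analysis:
Breadth-first toward 3:
  Layer 0: {0}
  Layer 1: {7}
  Layer 2: {6}
  Layer 3: {1}
  Layer 4: {2}
3 never appears.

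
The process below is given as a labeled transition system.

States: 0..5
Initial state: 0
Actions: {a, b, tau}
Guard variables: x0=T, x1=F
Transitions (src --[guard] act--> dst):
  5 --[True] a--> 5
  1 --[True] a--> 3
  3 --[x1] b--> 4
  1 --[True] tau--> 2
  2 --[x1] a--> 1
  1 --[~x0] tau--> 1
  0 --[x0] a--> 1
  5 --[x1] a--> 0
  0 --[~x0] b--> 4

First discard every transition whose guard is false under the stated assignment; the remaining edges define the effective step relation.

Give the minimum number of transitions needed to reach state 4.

Answer: UNREACHABLE

Trace:
BFS to 4:
  Layer 0: {0}
  Layer 1: {1}
  Layer 2: {2,3}
4 never appears.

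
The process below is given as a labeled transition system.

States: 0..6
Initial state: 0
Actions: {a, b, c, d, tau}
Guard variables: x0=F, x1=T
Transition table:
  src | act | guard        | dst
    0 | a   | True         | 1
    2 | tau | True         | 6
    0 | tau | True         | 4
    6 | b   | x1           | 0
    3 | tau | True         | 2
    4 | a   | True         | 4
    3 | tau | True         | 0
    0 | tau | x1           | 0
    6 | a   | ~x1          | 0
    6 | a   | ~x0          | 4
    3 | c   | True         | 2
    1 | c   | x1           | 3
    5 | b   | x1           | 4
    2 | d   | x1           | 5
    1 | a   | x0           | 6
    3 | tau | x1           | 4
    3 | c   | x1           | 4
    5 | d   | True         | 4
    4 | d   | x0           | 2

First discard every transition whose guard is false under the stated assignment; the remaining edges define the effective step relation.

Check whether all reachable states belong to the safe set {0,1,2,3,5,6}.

Inv-set: {0,1,2,3,5,6}
Reachable = {0,1,2,3,4,5,6}
  0: safe
  1: safe
  2: safe
  3: safe
  4: VIOLATES
  5: safe
  6: safe
reach 4 via tau — violates

Answer: INVARIANT VIOLATED at state 4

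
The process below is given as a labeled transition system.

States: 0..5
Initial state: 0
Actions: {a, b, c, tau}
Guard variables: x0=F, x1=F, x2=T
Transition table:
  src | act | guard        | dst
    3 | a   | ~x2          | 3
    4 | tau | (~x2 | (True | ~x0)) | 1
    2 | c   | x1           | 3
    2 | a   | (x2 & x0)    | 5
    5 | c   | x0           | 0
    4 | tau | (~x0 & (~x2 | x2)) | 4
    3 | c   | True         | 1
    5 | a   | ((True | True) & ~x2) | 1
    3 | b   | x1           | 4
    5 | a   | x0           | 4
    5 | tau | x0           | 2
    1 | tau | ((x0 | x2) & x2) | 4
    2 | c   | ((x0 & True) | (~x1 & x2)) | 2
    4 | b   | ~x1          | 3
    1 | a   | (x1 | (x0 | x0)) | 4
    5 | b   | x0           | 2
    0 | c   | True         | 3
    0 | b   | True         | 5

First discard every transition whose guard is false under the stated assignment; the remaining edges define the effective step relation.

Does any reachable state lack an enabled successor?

Reachable = {0,1,3,4,5}
  0: b→5  c→3  [deg 2]
  1: tau→4  [deg 1]
  3: c→1  [deg 1]
  4: b→3  tau→1  tau→4  [deg 3]
  5: ∅  [deadlock]
witness 5: b

Answer: DEADLOCK at state 5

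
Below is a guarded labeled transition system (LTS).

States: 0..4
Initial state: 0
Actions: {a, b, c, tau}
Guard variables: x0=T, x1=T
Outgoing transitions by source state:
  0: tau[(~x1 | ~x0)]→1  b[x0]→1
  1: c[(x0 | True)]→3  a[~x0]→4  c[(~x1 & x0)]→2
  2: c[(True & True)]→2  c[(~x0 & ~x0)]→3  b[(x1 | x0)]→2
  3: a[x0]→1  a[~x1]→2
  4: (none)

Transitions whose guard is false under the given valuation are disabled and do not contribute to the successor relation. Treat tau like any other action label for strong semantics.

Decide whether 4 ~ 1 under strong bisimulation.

Refine partition for ~:
  round 0: {{0,1,2,3,4}}
  round 1: {{0},{1},{2},{3},{4}}
5 equivalence class(es) (converged in 2)
4∈{4}, 1∈{1}

Answer: NOT BISIMILAR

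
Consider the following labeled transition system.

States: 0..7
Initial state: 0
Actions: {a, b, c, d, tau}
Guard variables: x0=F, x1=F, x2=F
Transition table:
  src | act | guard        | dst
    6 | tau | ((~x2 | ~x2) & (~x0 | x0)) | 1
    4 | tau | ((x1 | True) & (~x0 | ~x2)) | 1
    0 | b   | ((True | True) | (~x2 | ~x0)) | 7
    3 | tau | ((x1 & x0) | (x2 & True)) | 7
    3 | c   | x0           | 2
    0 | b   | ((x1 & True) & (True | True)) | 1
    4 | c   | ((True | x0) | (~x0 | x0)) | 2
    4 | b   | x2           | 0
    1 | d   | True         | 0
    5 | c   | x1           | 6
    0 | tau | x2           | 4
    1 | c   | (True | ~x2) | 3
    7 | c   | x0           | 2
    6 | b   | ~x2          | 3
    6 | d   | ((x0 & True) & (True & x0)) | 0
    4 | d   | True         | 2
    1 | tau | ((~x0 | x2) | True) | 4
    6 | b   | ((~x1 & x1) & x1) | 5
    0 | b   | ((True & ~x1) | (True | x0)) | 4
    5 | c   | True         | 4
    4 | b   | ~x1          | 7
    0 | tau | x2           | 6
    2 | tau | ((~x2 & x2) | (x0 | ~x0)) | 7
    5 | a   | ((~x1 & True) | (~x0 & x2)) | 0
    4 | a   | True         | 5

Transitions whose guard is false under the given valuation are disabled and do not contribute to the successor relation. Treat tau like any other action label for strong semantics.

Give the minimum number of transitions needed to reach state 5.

Answer: 2

Working:
Layered search for 5:
  depth 0: {0}
  depth 1: {4,7}
  depth 2: {1,2,5}
depth(5)=2, e.g. b·a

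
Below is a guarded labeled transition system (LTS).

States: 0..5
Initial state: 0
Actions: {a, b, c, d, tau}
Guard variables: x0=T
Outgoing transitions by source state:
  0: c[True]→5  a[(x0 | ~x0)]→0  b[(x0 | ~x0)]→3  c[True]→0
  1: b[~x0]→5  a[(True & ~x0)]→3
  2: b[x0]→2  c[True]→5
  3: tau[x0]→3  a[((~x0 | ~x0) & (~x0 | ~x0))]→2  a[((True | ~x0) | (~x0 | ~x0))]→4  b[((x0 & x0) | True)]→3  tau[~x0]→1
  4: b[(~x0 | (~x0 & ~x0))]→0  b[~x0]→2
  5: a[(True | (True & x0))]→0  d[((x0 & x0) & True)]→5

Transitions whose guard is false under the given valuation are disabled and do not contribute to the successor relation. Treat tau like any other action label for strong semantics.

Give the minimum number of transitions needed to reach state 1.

BFS to 1:
  Layer 0: {0}
  Layer 1: {3,5}
  Layer 2: {4}
1 never appears.

Answer: UNREACHABLE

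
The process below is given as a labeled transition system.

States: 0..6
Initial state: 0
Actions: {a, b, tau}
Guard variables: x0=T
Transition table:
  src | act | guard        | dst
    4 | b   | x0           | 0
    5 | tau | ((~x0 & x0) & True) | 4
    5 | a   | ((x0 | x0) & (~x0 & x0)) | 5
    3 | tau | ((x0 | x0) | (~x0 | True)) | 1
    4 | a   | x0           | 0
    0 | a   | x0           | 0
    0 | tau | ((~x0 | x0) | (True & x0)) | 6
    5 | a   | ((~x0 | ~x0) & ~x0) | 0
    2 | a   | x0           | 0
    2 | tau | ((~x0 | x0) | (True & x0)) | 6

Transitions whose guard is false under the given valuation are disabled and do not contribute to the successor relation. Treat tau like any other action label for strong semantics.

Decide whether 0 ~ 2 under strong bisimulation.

Compute ~ classes (split until stable):
  P[0] = {{0,1,2,3,4,5,6}}
  P[1] = {{0,2},{1,5,6},{3},{4}}
stable after 2 split(s): 4 block(s)
class of 0: {0,2}; class of 2: {0,2}

Answer: BISIMILAR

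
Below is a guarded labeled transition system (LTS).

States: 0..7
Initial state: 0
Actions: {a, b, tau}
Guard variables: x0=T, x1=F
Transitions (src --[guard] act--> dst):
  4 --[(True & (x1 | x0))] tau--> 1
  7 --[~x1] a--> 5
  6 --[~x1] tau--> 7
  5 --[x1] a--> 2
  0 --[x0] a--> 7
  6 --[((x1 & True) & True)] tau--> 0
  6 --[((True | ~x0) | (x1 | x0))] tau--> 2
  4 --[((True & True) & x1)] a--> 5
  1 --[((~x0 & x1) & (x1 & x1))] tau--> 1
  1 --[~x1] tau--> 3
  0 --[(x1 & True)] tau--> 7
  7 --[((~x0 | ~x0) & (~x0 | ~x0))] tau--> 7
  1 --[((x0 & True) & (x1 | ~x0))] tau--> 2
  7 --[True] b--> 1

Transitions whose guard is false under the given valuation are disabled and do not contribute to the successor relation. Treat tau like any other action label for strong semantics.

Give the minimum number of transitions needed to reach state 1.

Breadth-first toward 1:
  depth 0: {0}
  depth 1: {7}
  depth 2: {1,5}
1 enters at depth 2; path a·b

Answer: 2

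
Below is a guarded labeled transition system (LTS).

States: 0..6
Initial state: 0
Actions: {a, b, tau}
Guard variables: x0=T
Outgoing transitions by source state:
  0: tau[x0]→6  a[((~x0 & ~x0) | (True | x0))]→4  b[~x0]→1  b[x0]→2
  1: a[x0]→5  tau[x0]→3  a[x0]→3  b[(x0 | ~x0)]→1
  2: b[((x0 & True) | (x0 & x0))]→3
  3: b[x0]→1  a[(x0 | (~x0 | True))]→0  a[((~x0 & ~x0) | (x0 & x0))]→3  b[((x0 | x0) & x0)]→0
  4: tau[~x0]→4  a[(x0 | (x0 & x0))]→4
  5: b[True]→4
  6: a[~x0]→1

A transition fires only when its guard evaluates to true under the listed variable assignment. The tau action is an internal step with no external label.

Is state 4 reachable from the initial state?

14 transition(s) survive guard evaluation.
depth 0: {0}
depth 1: {2,4,6}  cumulative {0,2,4,6}
depth 2: {3}  cumulative {0,2,3,4,6}
depth 3: {1}  cumulative {0,1,2,3,4,6}
depth 4: {5}  cumulative {0,1,2,3,4,5,6}
R = {0,1,2,3,4,5,6}
witness 4: a

Answer: REACHABLE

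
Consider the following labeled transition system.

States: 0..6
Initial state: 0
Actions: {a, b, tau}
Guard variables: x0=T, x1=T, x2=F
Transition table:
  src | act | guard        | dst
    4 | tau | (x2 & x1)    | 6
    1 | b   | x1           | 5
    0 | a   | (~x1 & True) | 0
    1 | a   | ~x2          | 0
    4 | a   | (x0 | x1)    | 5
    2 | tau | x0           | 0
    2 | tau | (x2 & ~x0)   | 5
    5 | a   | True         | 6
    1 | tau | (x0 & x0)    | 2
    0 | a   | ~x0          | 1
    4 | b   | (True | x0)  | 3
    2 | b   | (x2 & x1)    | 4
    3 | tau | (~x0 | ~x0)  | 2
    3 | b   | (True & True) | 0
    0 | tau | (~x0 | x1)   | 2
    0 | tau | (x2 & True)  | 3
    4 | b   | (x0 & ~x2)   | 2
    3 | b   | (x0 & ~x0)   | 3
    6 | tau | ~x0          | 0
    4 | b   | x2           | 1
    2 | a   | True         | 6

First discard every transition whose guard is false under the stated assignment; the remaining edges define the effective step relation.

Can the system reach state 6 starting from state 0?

Answer: REACHABLE

Trace:
Guard filter leaves 11 enabled edge(s).
Layer 0: {0}
Layer 1: {2}  now seen {0,2}
Layer 2: {6}  now seen {0,2,6}
Reachable = {0,2,6}
trace reaching 6: tau·a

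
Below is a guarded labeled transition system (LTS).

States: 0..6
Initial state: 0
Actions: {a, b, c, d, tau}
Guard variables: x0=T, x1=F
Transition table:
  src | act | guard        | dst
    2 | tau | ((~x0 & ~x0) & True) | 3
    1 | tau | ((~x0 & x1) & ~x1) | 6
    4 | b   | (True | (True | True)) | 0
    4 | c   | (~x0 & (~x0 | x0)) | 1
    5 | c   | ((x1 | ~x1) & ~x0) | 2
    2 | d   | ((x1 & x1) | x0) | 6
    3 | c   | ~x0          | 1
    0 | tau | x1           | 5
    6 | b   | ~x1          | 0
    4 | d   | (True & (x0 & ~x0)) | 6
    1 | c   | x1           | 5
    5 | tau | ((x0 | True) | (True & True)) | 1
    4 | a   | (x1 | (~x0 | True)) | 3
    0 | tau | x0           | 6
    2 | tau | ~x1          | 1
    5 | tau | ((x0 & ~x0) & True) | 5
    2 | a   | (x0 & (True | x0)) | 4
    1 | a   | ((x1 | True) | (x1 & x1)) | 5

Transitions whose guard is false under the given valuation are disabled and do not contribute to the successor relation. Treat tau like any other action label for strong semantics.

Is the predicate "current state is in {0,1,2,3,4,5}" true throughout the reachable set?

Safe = {0,1,2,3,4,5}
Reachable = {0,6}
  0: safe
  6: ✗ unsafe
reach 6 via tau — violates

Answer: INVARIANT VIOLATED at state 6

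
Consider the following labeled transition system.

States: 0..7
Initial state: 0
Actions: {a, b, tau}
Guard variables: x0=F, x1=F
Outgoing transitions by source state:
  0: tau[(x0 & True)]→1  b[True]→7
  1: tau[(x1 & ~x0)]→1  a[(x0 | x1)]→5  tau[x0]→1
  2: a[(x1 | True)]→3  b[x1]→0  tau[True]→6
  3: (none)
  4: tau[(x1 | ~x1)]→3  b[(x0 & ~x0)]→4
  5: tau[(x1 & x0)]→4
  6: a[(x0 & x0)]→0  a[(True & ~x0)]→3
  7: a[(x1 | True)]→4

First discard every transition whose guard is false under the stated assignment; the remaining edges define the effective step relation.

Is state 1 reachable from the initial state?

Answer: UNREACHABLE

Working:
Guard filter leaves 6 enabled edge(s).
L0 = {0}
L1 = {7}  total {0,7}
L2 = {4}  total {0,4,7}
L3 = {3}  total {0,3,4,7}
R = {0,3,4,7}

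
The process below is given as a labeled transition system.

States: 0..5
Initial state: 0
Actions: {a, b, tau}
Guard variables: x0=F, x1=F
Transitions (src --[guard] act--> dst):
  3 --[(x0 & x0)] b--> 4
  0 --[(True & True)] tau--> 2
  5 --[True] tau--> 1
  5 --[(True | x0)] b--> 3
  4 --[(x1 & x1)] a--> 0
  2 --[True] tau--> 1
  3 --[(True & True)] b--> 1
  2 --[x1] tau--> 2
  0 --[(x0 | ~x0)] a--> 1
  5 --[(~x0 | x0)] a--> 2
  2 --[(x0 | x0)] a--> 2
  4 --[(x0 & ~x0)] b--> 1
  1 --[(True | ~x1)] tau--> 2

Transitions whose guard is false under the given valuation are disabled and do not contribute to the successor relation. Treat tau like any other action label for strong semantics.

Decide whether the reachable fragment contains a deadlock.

Answer: DEADLOCK-FREE

Working:
Reachable = {0,1,2}
  0: a→1  tau→2  [2 exit(s)]
  1: tau→2  [1 exit(s)]
  2: tau→1  [1 exit(s)]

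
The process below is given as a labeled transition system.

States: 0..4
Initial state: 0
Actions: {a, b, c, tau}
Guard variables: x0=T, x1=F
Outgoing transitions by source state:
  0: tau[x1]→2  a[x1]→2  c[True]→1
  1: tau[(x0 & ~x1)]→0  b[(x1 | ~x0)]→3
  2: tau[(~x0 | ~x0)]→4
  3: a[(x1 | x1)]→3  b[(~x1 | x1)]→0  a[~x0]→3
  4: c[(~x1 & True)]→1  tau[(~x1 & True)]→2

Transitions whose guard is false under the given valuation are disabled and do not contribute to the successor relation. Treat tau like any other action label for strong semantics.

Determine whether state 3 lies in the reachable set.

After dropping false guards: 5 live edges.
depth 0: {0}
depth 1: {1}  cumulative {0,1}
R = {0,1}

Answer: UNREACHABLE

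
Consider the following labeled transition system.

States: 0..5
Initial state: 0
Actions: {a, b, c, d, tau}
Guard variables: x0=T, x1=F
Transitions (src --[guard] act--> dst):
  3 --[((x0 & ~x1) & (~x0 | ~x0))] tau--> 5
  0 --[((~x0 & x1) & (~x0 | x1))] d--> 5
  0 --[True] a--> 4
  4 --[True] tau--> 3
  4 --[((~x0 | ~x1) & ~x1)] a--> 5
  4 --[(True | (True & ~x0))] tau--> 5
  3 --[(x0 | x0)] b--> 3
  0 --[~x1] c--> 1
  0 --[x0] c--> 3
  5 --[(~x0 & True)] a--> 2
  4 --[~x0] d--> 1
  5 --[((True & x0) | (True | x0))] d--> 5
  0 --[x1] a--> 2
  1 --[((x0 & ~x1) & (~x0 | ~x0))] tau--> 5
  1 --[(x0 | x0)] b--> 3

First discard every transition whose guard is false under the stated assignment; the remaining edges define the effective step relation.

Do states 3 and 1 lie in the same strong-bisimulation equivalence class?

Answer: BISIMILAR

Working:
Compute ~ classes (split until stable):
  P[0] = {{0,1,2,3,4,5}}
  P[1] = {{0},{1,3},{2},{4},{5}}
stable after 2 split(s): 5 block(s)
[3]={1,3}  [1]={1,3}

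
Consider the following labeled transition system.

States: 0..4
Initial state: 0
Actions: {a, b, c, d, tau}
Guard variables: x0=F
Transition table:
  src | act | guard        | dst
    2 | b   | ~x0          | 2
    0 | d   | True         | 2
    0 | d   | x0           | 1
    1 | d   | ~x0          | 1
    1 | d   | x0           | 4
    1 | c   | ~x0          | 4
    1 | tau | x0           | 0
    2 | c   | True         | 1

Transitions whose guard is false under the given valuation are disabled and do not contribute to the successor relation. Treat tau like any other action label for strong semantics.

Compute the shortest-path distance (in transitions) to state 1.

BFS to 1:
  depth 0: {0}
  depth 1: {2}
  depth 2: {1}
1 enters at depth 2; path d·c

Answer: 2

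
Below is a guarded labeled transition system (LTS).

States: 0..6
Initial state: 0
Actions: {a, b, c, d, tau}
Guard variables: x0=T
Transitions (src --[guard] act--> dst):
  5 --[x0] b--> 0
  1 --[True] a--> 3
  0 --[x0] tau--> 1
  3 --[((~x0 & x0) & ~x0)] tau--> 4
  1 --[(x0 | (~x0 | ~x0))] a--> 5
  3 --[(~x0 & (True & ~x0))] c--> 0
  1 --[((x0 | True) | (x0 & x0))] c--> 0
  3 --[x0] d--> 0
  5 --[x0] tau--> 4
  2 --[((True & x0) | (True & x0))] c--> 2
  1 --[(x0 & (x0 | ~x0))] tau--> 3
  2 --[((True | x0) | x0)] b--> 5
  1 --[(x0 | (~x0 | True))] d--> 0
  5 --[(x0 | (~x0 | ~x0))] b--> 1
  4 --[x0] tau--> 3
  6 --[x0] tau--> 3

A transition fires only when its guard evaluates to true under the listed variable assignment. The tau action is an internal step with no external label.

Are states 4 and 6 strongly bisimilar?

Compute ~ classes (split until stable):
  P[0] = {{0,1,2,3,4,5,6}}
  P[1] = {{0,4,6},{1},{2},{3},{5}}
  P[2] = {{0},{1},{2},{3},{4,6},{5}}
Fixed point at round 3; 6 class(es).
[4]={4,6}  [6]={4,6}

Answer: BISIMILAR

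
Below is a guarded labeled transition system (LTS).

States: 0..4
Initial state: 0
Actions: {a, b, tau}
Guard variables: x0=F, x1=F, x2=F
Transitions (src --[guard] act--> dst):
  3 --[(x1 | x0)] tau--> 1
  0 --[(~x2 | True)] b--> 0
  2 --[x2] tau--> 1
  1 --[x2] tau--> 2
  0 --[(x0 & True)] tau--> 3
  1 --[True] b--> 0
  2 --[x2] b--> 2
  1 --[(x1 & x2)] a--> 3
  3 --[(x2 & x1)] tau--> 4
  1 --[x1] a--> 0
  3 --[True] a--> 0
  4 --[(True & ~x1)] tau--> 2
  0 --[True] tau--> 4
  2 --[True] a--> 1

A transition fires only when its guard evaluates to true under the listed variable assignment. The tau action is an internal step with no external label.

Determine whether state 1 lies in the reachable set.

After dropping false guards: 6 live edges.
Layer 0: {0}
Layer 1: {4}  now seen {0,4}
Layer 2: {2}  now seen {0,2,4}
Layer 3: {1}  now seen {0,1,2,4}
Reachable = {0,1,2,4}
trace reaching 1: tau·tau·a

Answer: REACHABLE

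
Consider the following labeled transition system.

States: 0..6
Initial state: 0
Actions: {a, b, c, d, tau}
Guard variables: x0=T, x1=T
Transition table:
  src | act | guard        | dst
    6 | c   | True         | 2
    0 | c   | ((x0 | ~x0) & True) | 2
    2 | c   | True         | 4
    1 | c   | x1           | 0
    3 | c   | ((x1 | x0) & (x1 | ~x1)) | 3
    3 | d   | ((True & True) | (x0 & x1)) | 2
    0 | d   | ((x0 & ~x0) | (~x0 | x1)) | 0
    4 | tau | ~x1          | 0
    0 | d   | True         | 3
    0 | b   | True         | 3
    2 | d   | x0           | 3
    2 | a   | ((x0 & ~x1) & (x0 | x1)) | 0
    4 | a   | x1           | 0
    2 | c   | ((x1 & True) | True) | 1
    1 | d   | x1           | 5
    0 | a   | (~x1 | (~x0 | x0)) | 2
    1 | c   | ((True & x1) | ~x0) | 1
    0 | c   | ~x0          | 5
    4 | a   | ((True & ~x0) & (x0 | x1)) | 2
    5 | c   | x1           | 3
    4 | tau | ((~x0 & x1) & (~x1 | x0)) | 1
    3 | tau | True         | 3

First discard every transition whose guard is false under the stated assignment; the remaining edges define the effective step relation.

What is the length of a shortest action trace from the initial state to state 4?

BFS to 4:
  Layer 0: {0}
  Layer 1: {2,3}
  Layer 2: {1,4}
depth(4)=2, e.g. a·c

Answer: 2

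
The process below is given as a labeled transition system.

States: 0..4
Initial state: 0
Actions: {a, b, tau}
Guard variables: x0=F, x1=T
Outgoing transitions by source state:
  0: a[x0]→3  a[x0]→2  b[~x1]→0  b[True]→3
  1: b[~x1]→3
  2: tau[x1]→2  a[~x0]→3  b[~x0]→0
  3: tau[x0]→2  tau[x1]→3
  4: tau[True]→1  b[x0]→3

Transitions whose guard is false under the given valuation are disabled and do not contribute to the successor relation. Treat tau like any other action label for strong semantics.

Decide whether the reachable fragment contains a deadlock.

Reachable = {0,3}
  0: b→3  [1 out]
  3: tau→3  [1 out]

Answer: DEADLOCK-FREE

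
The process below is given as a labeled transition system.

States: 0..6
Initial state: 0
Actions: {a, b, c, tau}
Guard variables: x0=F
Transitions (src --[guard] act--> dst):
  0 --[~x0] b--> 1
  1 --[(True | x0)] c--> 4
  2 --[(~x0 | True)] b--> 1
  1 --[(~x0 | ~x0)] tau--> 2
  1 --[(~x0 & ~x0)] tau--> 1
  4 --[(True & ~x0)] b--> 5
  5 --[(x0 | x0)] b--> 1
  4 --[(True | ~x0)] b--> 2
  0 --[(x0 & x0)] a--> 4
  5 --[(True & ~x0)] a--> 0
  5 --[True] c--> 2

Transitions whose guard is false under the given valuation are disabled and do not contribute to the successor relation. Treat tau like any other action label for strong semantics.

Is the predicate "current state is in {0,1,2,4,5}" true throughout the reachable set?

Safe = {0,1,2,4,5}
Reach set: {0,1,2,4,5}
  0: safe
  1: safe
  2: safe
  4: safe
  5: safe

Answer: INVARIANT HOLDS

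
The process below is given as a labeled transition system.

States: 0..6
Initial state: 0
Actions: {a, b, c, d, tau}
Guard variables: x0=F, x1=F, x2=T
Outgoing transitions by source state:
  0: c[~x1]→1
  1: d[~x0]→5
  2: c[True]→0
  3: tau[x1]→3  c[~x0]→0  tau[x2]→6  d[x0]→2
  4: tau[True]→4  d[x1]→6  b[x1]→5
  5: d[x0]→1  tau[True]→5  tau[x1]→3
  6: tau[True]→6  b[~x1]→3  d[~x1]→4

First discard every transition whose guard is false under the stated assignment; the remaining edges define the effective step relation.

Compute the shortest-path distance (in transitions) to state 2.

Answer: UNREACHABLE

Analysis:
Breadth-first toward 2:
  depth 0: {0}
  depth 1: {1}
  depth 2: {5}
2 never appears.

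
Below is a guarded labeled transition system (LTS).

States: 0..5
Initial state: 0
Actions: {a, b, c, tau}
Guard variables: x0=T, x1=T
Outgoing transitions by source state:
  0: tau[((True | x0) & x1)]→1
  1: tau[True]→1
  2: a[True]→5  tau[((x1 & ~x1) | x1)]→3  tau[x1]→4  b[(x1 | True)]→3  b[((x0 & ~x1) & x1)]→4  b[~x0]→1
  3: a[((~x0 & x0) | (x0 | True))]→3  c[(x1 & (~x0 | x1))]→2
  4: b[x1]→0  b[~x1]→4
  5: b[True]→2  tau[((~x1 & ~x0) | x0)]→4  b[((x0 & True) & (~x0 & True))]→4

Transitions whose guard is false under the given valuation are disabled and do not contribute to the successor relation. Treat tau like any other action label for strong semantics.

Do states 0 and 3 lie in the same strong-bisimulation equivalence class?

Compute ~ classes (split until stable):
  P[0] = {{0,1,2,3,4,5}}
  P[1] = {{0,1},{2},{3},{4},{5}}
Fixed point at round 2; 5 class(es).
[0]={0,1}  [3]={3}

Answer: NOT BISIMILAR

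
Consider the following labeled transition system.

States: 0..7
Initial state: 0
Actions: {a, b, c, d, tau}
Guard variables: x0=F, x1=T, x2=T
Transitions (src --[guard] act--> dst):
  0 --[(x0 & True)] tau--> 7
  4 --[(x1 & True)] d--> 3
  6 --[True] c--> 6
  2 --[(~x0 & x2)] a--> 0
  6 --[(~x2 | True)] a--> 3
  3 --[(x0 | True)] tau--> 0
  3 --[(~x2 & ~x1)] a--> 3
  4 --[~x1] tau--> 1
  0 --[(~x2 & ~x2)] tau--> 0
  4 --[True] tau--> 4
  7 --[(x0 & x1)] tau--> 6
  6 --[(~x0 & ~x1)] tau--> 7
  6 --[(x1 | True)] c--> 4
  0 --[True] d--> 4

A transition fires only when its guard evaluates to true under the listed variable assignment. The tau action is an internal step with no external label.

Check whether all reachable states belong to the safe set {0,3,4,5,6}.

Answer: INVARIANT HOLDS

Working:
Safe = {0,3,4,5,6}
Reach set: {0,3,4}
  0: safe
  3: safe
  4: safe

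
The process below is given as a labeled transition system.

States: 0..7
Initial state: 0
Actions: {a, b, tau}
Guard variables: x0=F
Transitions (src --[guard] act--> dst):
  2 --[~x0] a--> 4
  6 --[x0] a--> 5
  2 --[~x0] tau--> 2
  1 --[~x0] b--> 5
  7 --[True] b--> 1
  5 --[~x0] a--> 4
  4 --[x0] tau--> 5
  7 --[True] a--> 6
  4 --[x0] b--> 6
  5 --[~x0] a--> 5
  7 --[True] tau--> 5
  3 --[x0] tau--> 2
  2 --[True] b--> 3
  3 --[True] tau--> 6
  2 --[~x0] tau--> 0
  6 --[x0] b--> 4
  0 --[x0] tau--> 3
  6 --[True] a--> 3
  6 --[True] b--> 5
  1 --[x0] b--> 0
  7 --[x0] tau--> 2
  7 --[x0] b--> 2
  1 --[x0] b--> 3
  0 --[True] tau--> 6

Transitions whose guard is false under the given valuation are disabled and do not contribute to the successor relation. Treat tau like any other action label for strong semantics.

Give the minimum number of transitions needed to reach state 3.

Answer: 2

Analysis:
Breadth-first toward 3:
  Layer 0: {0}
  Layer 1: {6}
  Layer 2: {3,5}
depth(3)=2, e.g. tau·a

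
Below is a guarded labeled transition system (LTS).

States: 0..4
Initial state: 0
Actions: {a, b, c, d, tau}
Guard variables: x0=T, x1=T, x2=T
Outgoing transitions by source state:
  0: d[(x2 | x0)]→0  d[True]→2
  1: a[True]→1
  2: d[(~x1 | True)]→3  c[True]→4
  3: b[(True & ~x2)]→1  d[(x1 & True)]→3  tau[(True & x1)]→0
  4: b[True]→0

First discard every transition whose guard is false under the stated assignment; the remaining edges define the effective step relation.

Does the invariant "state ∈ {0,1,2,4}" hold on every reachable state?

Answer: INVARIANT VIOLATED at state 3

Trace:
Allowed set {0,1,2,4}
R = {0,2,3,4}
  0: ✓
  2: ✓
  3: outside
  4: ✓
reach 3 via d·d — violates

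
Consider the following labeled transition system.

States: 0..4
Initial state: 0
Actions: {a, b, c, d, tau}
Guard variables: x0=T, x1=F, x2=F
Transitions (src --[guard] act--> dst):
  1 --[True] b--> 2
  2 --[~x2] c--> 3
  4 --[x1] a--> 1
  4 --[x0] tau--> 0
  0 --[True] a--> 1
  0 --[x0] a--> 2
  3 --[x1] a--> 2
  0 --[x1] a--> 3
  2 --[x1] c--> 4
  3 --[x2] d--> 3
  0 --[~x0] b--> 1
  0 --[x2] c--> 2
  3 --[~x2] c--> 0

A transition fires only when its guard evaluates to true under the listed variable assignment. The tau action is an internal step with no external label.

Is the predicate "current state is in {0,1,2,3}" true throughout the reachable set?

Answer: INVARIANT HOLDS

Working:
Safe = {0,1,2,3}
R = {0,1,2,3}
  0: ok
  1: ok
  2: ok
  3: ok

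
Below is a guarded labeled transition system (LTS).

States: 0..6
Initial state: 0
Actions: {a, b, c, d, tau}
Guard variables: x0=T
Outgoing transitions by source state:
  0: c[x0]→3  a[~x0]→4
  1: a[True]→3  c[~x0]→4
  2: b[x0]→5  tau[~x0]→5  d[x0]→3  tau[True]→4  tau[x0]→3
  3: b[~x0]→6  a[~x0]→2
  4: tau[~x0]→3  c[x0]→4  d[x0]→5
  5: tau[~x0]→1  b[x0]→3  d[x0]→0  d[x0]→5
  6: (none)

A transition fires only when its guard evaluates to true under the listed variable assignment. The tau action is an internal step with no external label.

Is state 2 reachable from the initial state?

Answer: UNREACHABLE

Trace:
After dropping false guards: 11 live edges.
L0 = {0}
L1 = {3}  total {0,3}
Reachable = {0,3}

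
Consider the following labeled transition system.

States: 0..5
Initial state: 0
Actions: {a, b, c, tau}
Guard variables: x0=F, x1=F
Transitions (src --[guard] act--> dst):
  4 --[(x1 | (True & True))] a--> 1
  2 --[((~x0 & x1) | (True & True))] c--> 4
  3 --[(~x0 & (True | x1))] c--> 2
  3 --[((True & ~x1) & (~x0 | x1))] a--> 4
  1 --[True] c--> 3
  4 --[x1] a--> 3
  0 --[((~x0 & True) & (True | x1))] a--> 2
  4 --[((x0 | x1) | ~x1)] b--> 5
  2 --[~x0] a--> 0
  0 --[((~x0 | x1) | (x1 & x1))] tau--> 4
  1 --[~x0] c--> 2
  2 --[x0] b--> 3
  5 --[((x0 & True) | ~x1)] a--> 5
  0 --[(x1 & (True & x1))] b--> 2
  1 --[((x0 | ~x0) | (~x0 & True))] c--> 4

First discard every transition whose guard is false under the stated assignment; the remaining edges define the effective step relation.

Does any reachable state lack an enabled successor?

Reachable = {0,1,2,3,4,5}
  0: a→2  tau→4  [deg 2]
  1: c→2  c→3  c→4  [deg 3]
  2: a→0  c→4  [deg 2]
  3: a→4  c→2  [deg 2]
  4: a→1  b→5  [deg 2]
  5: a→5  [deg 1]

Answer: DEADLOCK-FREE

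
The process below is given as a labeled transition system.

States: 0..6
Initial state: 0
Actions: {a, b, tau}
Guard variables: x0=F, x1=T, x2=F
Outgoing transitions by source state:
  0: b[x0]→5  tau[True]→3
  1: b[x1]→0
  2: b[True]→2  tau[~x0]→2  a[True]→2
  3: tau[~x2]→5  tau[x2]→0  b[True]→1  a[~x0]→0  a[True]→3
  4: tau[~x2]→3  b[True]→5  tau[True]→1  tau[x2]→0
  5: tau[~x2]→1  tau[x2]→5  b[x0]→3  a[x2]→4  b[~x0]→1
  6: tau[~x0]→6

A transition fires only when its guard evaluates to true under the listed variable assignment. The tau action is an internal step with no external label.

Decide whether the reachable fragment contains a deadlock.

Reachable = {0,1,3,5}
  0: tau→3  [deg 1]
  1: b→0  [deg 1]
  3: a→0  a→3  b→1  tau→5  [deg 4]
  5: b→1  tau→1  [deg 2]

Answer: DEADLOCK-FREE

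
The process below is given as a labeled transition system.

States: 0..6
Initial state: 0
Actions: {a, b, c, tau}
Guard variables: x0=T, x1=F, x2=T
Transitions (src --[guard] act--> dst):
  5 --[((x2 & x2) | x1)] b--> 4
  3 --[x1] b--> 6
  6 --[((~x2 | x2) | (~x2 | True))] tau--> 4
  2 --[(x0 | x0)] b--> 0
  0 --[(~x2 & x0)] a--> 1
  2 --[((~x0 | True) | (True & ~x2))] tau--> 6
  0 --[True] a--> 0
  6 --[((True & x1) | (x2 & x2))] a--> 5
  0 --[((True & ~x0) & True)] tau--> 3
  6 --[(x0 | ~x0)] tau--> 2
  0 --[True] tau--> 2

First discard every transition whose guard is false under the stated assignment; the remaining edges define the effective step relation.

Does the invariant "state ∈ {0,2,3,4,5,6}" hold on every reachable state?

Safe = {0,2,3,4,5,6}
Reach set: {0,2,4,5,6}
  0: safe
  2: safe
  4: safe
  5: safe
  6: safe

Answer: INVARIANT HOLDS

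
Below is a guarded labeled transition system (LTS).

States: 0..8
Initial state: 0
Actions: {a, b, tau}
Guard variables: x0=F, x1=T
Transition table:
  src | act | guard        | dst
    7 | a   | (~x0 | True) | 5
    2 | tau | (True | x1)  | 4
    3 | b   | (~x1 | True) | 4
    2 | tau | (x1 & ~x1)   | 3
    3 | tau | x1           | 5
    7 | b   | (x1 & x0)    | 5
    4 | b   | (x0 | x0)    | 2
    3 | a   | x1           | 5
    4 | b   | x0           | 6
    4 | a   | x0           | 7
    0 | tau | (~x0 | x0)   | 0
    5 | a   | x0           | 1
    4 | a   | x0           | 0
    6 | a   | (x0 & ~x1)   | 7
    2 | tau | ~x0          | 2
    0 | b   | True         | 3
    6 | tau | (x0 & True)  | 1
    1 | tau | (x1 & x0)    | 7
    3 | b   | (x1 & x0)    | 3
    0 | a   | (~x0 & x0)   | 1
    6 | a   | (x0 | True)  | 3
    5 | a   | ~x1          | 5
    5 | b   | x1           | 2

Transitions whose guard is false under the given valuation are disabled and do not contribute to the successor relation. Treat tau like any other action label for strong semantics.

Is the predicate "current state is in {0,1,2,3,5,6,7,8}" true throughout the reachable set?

Allowed set {0,1,2,3,5,6,7,8}
Reachable = {0,2,3,4,5}
  0: ok
  2: ok
  3: ok
  4: VIOLATES
  5: ok
reach 4 via b·b — violates

Answer: INVARIANT VIOLATED at state 4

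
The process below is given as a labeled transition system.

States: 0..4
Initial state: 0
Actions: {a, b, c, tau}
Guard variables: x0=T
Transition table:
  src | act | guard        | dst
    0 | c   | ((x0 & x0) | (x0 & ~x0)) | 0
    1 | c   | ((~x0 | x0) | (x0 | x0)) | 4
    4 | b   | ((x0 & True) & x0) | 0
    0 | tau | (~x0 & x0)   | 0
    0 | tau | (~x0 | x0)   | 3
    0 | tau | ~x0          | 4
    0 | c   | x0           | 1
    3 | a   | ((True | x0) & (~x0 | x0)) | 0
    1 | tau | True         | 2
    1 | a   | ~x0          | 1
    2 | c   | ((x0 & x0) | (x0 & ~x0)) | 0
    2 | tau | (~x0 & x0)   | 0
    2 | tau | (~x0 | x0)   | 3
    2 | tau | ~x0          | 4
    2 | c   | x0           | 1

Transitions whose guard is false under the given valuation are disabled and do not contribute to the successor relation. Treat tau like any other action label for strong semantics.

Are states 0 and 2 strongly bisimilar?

Answer: BISIMILAR

Trace:
Compute ~ classes (split until stable):
  P[0] = {{0,1,2,3,4}}
  P[1] = {{0,1,2},{3},{4}}
  P[2] = {{0,2},{1},{3},{4}}
4 equivalence class(es) (converged in 3)
0∈{0,2}, 2∈{0,2}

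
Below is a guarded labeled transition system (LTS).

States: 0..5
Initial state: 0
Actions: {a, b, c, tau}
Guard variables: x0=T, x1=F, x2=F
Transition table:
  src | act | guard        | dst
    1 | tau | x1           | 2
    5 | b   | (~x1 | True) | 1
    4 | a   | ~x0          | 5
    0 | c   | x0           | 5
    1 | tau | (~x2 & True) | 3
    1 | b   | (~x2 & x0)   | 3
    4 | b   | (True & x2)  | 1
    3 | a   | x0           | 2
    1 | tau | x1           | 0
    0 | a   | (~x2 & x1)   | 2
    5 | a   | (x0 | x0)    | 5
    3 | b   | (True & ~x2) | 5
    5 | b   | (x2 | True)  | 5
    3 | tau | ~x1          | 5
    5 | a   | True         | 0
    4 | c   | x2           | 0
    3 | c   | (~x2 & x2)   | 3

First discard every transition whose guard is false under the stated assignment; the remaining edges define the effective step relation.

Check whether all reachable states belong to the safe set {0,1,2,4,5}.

Answer: INVARIANT VIOLATED at state 3

Trace:
Inv-set: {0,1,2,4,5}
Reach set: {0,1,2,3,5}
  0: ok
  1: ok
  2: ok
  3: VIOLATES
  5: ok
counterexample path to 3: c·b·tau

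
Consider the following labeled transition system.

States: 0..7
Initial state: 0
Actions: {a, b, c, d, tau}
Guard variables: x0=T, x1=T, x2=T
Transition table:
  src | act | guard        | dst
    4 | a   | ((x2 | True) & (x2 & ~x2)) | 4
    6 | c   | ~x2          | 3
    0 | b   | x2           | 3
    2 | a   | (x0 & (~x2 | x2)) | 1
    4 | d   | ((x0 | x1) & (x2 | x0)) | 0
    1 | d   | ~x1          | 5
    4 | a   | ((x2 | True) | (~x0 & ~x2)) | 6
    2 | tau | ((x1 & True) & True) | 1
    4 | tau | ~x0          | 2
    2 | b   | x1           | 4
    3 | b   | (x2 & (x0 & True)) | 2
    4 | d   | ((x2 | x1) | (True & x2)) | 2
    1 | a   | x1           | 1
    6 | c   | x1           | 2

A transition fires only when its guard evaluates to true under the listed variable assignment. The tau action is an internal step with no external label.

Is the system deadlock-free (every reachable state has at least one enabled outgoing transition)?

Reachable = {0,1,2,3,4,6}
  0: b→3  [1 exit(s)]
  1: a→1  [1 exit(s)]
  2: a→1  b→4  tau→1  [3 exit(s)]
  3: b→2  [1 exit(s)]
  4: a→6  d→0  d→2  [3 exit(s)]
  6: c→2  [1 exit(s)]

Answer: DEADLOCK-FREE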